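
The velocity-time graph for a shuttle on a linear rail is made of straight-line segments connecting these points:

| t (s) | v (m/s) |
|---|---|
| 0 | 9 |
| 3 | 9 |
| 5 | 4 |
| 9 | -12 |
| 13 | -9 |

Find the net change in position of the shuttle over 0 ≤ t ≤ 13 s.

Net displacement equals the area under the velocity-time graph (areas below the axis count negative).
0–3 s: 9 × 3 = 27 m
3–5 s: ½(9 + 4)(2) = 13 m
5–9 s: ½(4 + -12)(4) = -16 m
9–13 s: ½(-12 + -9)(4) = -42 m
Net displacement = -18 m

-18 m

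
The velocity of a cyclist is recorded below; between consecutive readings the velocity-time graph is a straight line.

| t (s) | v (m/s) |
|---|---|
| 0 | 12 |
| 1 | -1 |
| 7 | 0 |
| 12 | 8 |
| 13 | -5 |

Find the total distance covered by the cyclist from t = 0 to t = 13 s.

Total distance travelled is ∫|v| dt — sum the magnitudes of each area piece.
0–1 s: v = 0 at t = 12/13 s; triangle areas 72/13 + 1/26 = 145/26 m
1–7 s: |½(-1 + 0)(6)| = 3 m
7–12 s: |½(0 + 8)(5)| = 20 m
12–13 s: v = 0 at t = 164/13 s; triangle areas 32/13 + 25/26 = 89/26 m
Total distance = 32 m

32 m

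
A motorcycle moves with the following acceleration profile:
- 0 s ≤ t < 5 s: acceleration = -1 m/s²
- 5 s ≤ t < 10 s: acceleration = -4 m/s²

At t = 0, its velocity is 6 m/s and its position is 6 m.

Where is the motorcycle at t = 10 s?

-21.5 m

On each constant-a segment, Δv = aΔt and Δx = v₀Δt + ½aΔt²; chain segment to segment.
0–5 s: v starts 6 m/s; Δx = 6·5 + ½·-1·5² = 17.5 m; v ends 1 m/s.
5–10 s: v starts 1 m/s; Δx = 1·5 + ½·-4·5² = -45 m; v ends -19 m/s.
x(10) = 6 + Σ Δx = -21.5 m.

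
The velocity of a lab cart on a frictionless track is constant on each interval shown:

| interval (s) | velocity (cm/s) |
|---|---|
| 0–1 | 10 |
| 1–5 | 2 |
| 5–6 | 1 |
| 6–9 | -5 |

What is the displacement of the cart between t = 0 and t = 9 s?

Displacement is the signed area under the v-t curve.
0–1 s: 10 × 1 = 10 cm
1–5 s: 2 × 4 = 8 cm
5–6 s: 1 × 1 = 1 cm
6–9 s: -5 × 3 = -15 cm
Net displacement = 4 cm

4 cm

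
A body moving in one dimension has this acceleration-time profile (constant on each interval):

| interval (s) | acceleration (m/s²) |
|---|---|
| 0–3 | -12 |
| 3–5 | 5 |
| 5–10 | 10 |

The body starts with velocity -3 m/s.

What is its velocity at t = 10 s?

21 m/s

Δv equals the area under the a-t graph; then v = v₀ + Δv.
0–3 s: -12 × 3 = -36 m/s
3–5 s: 5 × 2 = 10 m/s
5–10 s: 10 × 5 = 50 m/s
Δv = 24 m/s, so v(10) = -3 + (24) = 21 m/s.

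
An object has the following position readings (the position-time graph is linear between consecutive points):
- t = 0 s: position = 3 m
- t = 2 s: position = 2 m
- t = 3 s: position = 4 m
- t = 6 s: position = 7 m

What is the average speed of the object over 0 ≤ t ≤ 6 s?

Average speed = (total path length)/(elapsed time); on a piecewise-linear x-t graph the path length is Σ|Δx|.
0–2 s: |Δx| = |2 − 3| = 1 m
2–3 s: |Δx| = |4 − 2| = 2 m
3–6 s: |Δx| = |7 − 4| = 3 m
Total path = 6 m; average speed = 6/6 = 1 m/s.

1 m/s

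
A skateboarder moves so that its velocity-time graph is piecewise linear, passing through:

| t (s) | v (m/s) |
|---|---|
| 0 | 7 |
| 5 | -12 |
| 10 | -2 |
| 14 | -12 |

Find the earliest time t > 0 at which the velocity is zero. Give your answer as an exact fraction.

v changes sign on 0–5 s (from 7 to -12); the graph is linear there, so v = 0 at t = 0 + (-7)·(5 − 0)/(-12 − 7) = 35/19 s.

t = 35/19 s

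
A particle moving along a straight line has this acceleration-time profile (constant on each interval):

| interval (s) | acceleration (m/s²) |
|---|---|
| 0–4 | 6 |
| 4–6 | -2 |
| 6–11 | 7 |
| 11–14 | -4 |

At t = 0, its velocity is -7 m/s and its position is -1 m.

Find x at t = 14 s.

327.5 m

On each constant-a segment, Δv = aΔt and Δx = v₀Δt + ½aΔt²; chain segment to segment.
0–4 s: v starts -7 m/s; Δx = -7·4 + ½·6·4² = 20 m; v ends 17 m/s.
4–6 s: v starts 17 m/s; Δx = 17·2 + ½·-2·2² = 30 m; v ends 13 m/s.
6–11 s: v starts 13 m/s; Δx = 13·5 + ½·7·5² = 152.5 m; v ends 48 m/s.
11–14 s: v starts 48 m/s; Δx = 48·3 + ½·-4·3² = 126 m; v ends 36 m/s.
x(14) = -1 + Σ Δx = 327.5 m.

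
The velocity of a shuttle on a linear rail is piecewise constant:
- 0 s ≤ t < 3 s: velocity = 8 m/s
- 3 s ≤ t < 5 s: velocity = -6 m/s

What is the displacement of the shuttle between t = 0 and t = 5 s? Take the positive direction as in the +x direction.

Displacement is the signed area under the v-t curve.
0–3 s: 8 × 3 = 24 m
3–5 s: -6 × 2 = -12 m
Net displacement = 12 m

12 m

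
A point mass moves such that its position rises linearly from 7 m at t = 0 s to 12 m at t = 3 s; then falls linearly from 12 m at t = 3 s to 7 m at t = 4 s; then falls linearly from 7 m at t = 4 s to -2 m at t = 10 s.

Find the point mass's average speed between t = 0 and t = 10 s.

1.9 m/s

Average speed = (total path length)/(elapsed time); on a piecewise-linear x-t graph the path length is Σ|Δx|.
0–3 s: |Δx| = |12 − 7| = 5 m
3–4 s: |Δx| = |7 − 12| = 5 m
4–10 s: |Δx| = |-2 − 7| = 9 m
Total path = 19 m; average speed = 19/10 = 1.9 m/s.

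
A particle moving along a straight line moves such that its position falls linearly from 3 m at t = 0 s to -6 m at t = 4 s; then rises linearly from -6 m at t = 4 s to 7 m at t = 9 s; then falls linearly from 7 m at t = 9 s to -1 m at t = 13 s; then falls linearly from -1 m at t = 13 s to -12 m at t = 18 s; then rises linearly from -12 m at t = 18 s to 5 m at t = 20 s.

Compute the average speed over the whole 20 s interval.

2.9 m/s

Average speed = (total path length)/(elapsed time); on a piecewise-linear x-t graph the path length is Σ|Δx|.
0–4 s: |Δx| = |-6 − 3| = 9 m
4–9 s: |Δx| = |7 − -6| = 13 m
9–13 s: |Δx| = |-1 − 7| = 8 m
13–18 s: |Δx| = |-12 − -1| = 11 m
18–20 s: |Δx| = |5 − -12| = 17 m
Total path = 58 m; average speed = 58/20 = 2.9 m/s.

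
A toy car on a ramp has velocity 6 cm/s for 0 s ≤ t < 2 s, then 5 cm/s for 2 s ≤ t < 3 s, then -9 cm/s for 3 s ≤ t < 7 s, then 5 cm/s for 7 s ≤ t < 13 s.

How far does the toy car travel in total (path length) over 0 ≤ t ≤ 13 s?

Total distance travelled is ∫|v| dt — sum the magnitudes of each area piece.
0–2 s: |6| × 2 = 12 cm
2–3 s: |5| × 1 = 5 cm
3–7 s: |-9| × 4 = 36 cm
7–13 s: |5| × 6 = 30 cm
Total distance = 83 cm

83 cm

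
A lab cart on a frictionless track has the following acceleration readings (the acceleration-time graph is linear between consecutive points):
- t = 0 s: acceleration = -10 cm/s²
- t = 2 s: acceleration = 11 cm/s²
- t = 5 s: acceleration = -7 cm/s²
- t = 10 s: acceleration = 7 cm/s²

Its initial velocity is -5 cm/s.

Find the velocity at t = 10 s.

Δv equals the area under the a-t graph; then v = v₀ + Δv.
0–2 s: ½(-10 + 11)(2) = 1 cm/s
2–5 s: ½(11 + -7)(3) = 6 cm/s
5–10 s: ½(-7 + 7)(5) = 0 cm/s
Δv = 7 cm/s, so v(10) = -5 + (7) = 2 cm/s.

2 cm/s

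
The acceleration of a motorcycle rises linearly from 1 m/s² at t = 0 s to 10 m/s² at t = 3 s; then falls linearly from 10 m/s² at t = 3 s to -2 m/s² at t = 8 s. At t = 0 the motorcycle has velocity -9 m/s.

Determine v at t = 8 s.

27.5 m/s

Δv equals the area under the a-t graph; then v = v₀ + Δv.
0–3 s: ½(1 + 10)(3) = 16.5 m/s
3–8 s: ½(10 + -2)(5) = 20 m/s
Δv = 36.5 m/s, so v(8) = -9 + (36.5) = 27.5 m/s.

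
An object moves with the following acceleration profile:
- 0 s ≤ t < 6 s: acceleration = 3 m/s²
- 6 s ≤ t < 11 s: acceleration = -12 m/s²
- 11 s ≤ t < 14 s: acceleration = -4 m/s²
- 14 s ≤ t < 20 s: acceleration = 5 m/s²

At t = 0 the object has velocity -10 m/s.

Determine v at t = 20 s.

Δv equals the area under the a-t graph; then v = v₀ + Δv.
0–6 s: 3 × 6 = 18 m/s
6–11 s: -12 × 5 = -60 m/s
11–14 s: -4 × 3 = -12 m/s
14–20 s: 5 × 6 = 30 m/s
Δv = -24 m/s, so v(20) = -10 + (-24) = -34 m/s.

-34 m/s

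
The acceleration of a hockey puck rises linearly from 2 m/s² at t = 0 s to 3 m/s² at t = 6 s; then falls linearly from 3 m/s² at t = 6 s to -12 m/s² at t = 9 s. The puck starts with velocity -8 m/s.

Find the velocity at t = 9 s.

Δv equals the area under the a-t graph; then v = v₀ + Δv.
0–6 s: ½(2 + 3)(6) = 15 m/s
6–9 s: ½(3 + -12)(3) = -13.5 m/s
Δv = 1.5 m/s, so v(9) = -8 + (1.5) = -6.5 m/s.

-6.5 m/s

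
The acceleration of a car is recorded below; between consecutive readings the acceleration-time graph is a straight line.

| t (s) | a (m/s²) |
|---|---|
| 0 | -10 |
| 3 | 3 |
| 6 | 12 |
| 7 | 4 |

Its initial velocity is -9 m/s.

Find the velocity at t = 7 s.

11 m/s

Δv equals the area under the a-t graph; then v = v₀ + Δv.
0–3 s: ½(-10 + 3)(3) = -10.5 m/s
3–6 s: ½(3 + 12)(3) = 22.5 m/s
6–7 s: ½(12 + 4)(1) = 8 m/s
Δv = 20 m/s, so v(7) = -9 + (20) = 11 m/s.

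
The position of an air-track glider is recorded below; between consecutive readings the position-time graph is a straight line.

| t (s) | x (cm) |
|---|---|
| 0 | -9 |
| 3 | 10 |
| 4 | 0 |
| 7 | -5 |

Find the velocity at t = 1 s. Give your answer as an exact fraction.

Velocity is the slope of the x-t graph on 0–3 s: (10 − -9)/(3 − 0) = 19/3 cm/s.

19/3 cm/s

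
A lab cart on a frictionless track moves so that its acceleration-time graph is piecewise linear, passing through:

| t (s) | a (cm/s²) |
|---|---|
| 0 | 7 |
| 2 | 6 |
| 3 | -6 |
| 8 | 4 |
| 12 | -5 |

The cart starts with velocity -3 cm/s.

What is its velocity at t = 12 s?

Δv equals the area under the a-t graph; then v = v₀ + Δv.
0–2 s: ½(7 + 6)(2) = 13 cm/s
2–3 s: ½(6 + -6)(1) = 0 cm/s
3–8 s: ½(-6 + 4)(5) = -5 cm/s
8–12 s: ½(4 + -5)(4) = -2 cm/s
Δv = 6 cm/s, so v(12) = -3 + (6) = 3 cm/s.

3 cm/s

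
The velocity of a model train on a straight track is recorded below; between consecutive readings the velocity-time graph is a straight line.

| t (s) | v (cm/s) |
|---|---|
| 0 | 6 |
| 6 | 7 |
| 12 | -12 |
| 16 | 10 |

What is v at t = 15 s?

4.5 cm/s

On 12–16 s the graph is linear from -12 to 10 cm/s: v(15) = -12 + (10 − -12)·(15 − 12)/(16 − 12) = 4.5 cm/s.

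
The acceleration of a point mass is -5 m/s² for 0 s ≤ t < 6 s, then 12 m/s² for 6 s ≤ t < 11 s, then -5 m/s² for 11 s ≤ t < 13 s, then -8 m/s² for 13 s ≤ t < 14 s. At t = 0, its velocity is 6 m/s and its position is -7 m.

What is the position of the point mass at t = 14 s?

On each constant-a segment, Δv = aΔt and Δx = v₀Δt + ½aΔt²; chain segment to segment.
0–6 s: v starts 6 m/s; Δx = 6·6 + ½·-5·6² = -54 m; v ends -24 m/s.
6–11 s: v starts -24 m/s; Δx = -24·5 + ½·12·5² = 30 m; v ends 36 m/s.
11–13 s: v starts 36 m/s; Δx = 36·2 + ½·-5·2² = 62 m; v ends 26 m/s.
13–14 s: v starts 26 m/s; Δx = 26·1 + ½·-8·1² = 22 m; v ends 18 m/s.
x(14) = -7 + Σ Δx = 53 m.

53 m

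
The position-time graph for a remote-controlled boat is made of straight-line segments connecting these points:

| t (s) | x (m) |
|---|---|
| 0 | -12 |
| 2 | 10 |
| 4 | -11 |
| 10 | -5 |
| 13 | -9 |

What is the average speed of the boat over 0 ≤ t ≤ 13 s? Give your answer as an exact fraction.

Average speed = (total path length)/(elapsed time); on a piecewise-linear x-t graph the path length is Σ|Δx|.
0–2 s: |Δx| = |10 − -12| = 22 m
2–4 s: |Δx| = |-11 − 10| = 21 m
4–10 s: |Δx| = |-5 − -11| = 6 m
10–13 s: |Δx| = |-9 − -5| = 4 m
Total path = 53 m; average speed = 53/13 = 53/13 m/s.

53/13 m/s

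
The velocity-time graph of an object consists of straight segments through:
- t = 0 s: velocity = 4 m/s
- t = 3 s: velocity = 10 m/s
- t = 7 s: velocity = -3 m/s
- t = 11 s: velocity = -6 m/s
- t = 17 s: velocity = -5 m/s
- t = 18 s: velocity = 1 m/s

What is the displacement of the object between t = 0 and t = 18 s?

-18 m

Displacement is the signed area under the v-t curve.
0–3 s: ½(4 + 10)(3) = 21 m
3–7 s: ½(10 + -3)(4) = 14 m
7–11 s: ½(-3 + -6)(4) = -18 m
11–17 s: ½(-6 + -5)(6) = -33 m
17–18 s: ½(-5 + 1)(1) = -2 m
Net displacement = -18 m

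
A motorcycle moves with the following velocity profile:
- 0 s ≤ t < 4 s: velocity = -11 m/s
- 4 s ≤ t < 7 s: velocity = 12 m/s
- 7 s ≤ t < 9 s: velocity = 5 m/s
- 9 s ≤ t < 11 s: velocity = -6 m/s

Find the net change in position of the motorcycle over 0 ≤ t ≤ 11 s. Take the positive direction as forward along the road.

Net displacement equals the area under the velocity-time graph (areas below the axis count negative).
0–4 s: -11 × 4 = -44 m
4–7 s: 12 × 3 = 36 m
7–9 s: 5 × 2 = 10 m
9–11 s: -6 × 2 = -12 m
Net displacement = -10 m

-10 m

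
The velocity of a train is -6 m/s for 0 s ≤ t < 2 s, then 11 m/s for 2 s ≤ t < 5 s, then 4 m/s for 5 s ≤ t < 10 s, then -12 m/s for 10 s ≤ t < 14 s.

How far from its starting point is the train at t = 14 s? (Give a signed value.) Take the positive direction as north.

-7 m

Displacement is the signed area under the v-t curve.
0–2 s: -6 × 2 = -12 m
2–5 s: 11 × 3 = 33 m
5–10 s: 4 × 5 = 20 m
10–14 s: -12 × 4 = -48 m
Net displacement = -7 m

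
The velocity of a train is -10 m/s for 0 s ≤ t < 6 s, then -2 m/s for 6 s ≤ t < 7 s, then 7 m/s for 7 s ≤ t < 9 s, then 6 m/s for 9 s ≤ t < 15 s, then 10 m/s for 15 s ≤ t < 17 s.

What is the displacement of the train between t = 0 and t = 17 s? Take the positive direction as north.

Net displacement equals the area under the velocity-time graph (areas below the axis count negative).
0–6 s: -10 × 6 = -60 m
6–7 s: -2 × 1 = -2 m
7–9 s: 7 × 2 = 14 m
9–15 s: 6 × 6 = 36 m
15–17 s: 10 × 2 = 20 m
Net displacement = 8 m

8 m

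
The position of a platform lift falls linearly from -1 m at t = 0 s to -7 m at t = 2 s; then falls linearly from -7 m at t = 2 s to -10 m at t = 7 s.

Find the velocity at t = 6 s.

Velocity is the slope of the x-t graph on 2–7 s: (-10 − -7)/(7 − 2) = -0.6 m/s.

-0.6 m/s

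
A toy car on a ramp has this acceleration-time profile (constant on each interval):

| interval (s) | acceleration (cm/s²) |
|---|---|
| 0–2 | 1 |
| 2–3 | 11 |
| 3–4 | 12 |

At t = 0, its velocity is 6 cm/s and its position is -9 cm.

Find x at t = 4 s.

43.5 cm

On each constant-a segment, Δv = aΔt and Δx = v₀Δt + ½aΔt²; chain segment to segment.
0–2 s: v starts 6 cm/s; Δx = 6·2 + ½·1·2² = 14 cm; v ends 8 cm/s.
2–3 s: v starts 8 cm/s; Δx = 8·1 + ½·11·1² = 13.5 cm; v ends 19 cm/s.
3–4 s: v starts 19 cm/s; Δx = 19·1 + ½·12·1² = 25 cm; v ends 31 cm/s.
x(4) = -9 + Σ Δx = 43.5 cm.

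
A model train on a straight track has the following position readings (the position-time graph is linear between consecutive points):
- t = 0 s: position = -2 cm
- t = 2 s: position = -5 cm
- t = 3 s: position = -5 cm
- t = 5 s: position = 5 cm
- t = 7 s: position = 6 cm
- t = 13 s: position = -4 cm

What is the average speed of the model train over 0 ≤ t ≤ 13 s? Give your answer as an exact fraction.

24/13 cm/s

Average speed = (total path length)/(elapsed time); on a piecewise-linear x-t graph the path length is Σ|Δx|.
0–2 s: |Δx| = |-5 − -2| = 3 cm
2–3 s: |Δx| = |-5 − -5| = 0 cm
3–5 s: |Δx| = |5 − -5| = 10 cm
5–7 s: |Δx| = |6 − 5| = 1 cm
7–13 s: |Δx| = |-4 − 6| = 10 cm
Total path = 24 cm; average speed = 24/13 = 24/13 cm/s.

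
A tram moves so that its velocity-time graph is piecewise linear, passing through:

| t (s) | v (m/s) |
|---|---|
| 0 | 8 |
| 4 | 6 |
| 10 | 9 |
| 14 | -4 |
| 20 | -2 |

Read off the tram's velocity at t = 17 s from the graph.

On 14–20 s the graph is linear from -4 to -2 m/s: v(17) = -4 + (-2 − -4)·(17 − 14)/(20 − 14) = -3 m/s.

-3 m/s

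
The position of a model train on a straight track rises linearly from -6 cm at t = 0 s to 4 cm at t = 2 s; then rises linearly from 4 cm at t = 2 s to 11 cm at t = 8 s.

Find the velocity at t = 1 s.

5 cm/s

Velocity is the slope of the x-t graph on 0–2 s: (4 − -6)/(2 − 0) = 5 cm/s.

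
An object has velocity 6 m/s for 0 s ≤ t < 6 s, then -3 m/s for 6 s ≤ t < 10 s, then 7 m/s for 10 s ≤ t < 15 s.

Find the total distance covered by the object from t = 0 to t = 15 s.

Distance (not displacement) is the total path length: add the absolute areas under v-t.
0–6 s: |6| × 6 = 36 m
6–10 s: |-3| × 4 = 12 m
10–15 s: |7| × 5 = 35 m
Total distance = 83 m

83 m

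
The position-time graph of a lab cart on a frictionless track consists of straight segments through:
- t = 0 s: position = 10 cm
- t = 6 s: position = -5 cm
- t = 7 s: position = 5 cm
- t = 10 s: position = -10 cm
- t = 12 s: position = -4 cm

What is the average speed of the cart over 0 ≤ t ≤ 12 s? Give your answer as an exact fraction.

Average speed = (total path length)/(elapsed time); on a piecewise-linear x-t graph the path length is Σ|Δx|.
0–6 s: |Δx| = |-5 − 10| = 15 cm
6–7 s: |Δx| = |5 − -5| = 10 cm
7–10 s: |Δx| = |-10 − 5| = 15 cm
10–12 s: |Δx| = |-4 − -10| = 6 cm
Total path = 46 cm; average speed = 46/12 = 23/6 cm/s.

23/6 cm/s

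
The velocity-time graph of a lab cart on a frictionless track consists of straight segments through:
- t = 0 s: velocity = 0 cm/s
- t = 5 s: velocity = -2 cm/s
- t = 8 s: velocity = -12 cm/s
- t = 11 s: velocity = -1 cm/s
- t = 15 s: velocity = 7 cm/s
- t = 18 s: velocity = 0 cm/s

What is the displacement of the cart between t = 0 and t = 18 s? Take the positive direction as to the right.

-23 cm

Displacement is the signed area under the v-t curve.
0–5 s: ½(0 + -2)(5) = -5 cm
5–8 s: ½(-2 + -12)(3) = -21 cm
8–11 s: ½(-12 + -1)(3) = -19.5 cm
11–15 s: ½(-1 + 7)(4) = 12 cm
15–18 s: ½(7 + 0)(3) = 10.5 cm
Net displacement = -23 cm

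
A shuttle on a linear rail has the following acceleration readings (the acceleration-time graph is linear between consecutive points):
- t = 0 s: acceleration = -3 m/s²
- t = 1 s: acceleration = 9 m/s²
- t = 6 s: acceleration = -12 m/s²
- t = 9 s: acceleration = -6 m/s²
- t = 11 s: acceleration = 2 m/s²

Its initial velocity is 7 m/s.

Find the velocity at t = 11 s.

Δv equals the area under the a-t graph; then v = v₀ + Δv.
0–1 s: ½(-3 + 9)(1) = 3 m/s
1–6 s: ½(9 + -12)(5) = -7.5 m/s
6–9 s: ½(-12 + -6)(3) = -27 m/s
9–11 s: ½(-6 + 2)(2) = -4 m/s
Δv = -35.5 m/s, so v(11) = 7 + (-35.5) = -28.5 m/s.

-28.5 m/s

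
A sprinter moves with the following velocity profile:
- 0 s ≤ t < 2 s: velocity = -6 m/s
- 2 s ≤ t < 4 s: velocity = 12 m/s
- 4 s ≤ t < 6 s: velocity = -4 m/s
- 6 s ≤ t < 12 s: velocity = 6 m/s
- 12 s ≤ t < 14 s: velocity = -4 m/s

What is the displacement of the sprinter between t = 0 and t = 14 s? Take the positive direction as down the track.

Displacement is the signed area under the v-t curve.
0–2 s: -6 × 2 = -12 m
2–4 s: 12 × 2 = 24 m
4–6 s: -4 × 2 = -8 m
6–12 s: 6 × 6 = 36 m
12–14 s: -4 × 2 = -8 m
Net displacement = 32 m

32 m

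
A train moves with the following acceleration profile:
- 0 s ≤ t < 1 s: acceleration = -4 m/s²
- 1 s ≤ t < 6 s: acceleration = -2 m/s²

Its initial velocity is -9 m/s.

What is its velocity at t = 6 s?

-23 m/s

Δv equals the area under the a-t graph; then v = v₀ + Δv.
0–1 s: -4 × 1 = -4 m/s
1–6 s: -2 × 5 = -10 m/s
Δv = -14 m/s, so v(6) = -9 + (-14) = -23 m/s.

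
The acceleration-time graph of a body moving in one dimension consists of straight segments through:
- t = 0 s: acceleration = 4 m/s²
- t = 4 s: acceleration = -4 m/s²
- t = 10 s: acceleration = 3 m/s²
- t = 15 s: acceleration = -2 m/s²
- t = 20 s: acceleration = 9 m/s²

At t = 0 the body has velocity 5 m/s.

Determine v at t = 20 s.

Δv equals the area under the a-t graph; then v = v₀ + Δv.
0–4 s: ½(4 + -4)(4) = 0 m/s
4–10 s: ½(-4 + 3)(6) = -3 m/s
10–15 s: ½(3 + -2)(5) = 2.5 m/s
15–20 s: ½(-2 + 9)(5) = 17.5 m/s
Δv = 17 m/s, so v(20) = 5 + (17) = 22 m/s.

22 m/s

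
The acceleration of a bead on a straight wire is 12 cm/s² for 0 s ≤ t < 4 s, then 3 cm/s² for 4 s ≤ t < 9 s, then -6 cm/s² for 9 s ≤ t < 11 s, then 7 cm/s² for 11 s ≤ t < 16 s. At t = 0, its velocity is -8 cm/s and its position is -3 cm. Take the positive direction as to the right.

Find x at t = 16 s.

On each constant-a segment, Δv = aΔt and Δx = v₀Δt + ½aΔt²; chain segment to segment.
0–4 s: v starts -8 cm/s; Δx = -8·4 + ½·12·4² = 64 cm; v ends 40 cm/s.
4–9 s: v starts 40 cm/s; Δx = 40·5 + ½·3·5² = 237.5 cm; v ends 55 cm/s.
9–11 s: v starts 55 cm/s; Δx = 55·2 + ½·-6·2² = 98 cm; v ends 43 cm/s.
11–16 s: v starts 43 cm/s; Δx = 43·5 + ½·7·5² = 302.5 cm; v ends 78 cm/s.
x(16) = -3 + Σ Δx = 699 cm.

699 cm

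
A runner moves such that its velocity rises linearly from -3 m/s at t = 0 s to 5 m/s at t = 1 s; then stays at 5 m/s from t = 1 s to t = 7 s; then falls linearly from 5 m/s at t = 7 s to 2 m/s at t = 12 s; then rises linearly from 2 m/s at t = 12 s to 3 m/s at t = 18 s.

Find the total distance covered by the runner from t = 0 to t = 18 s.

64.625 m

Total distance travelled is ∫|v| dt — sum the magnitudes of each area piece.
0–1 s: v = 0 at t = 0.375 s; triangle areas 0.5625 + 1.5625 = 2.125 m
1–7 s: |5| × 6 = 30 m
7–12 s: |½(5 + 2)(5)| = 17.5 m
12–18 s: |½(2 + 3)(6)| = 15 m
Total distance = 64.625 m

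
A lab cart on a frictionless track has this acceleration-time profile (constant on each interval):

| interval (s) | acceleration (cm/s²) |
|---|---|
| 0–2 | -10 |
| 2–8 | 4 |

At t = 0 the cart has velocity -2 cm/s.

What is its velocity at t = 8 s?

Δv equals the area under the a-t graph; then v = v₀ + Δv.
0–2 s: -10 × 2 = -20 cm/s
2–8 s: 4 × 6 = 24 cm/s
Δv = 4 cm/s, so v(8) = -2 + (4) = 2 cm/s.

2 cm/s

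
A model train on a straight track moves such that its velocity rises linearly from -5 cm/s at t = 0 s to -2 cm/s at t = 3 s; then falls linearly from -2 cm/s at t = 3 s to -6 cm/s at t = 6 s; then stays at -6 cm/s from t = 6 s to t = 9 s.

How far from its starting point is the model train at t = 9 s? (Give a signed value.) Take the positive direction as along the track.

Net displacement equals the area under the velocity-time graph (areas below the axis count negative).
0–3 s: ½(-5 + -2)(3) = -10.5 cm
3–6 s: ½(-2 + -6)(3) = -12 cm
6–9 s: -6 × 3 = -18 cm
Net displacement = -40.5 cm

-40.5 cm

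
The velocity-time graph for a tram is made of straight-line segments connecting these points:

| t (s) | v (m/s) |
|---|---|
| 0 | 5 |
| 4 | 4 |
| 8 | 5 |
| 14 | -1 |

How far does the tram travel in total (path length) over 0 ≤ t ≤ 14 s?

Total distance travelled is ∫|v| dt — sum the magnitudes of each area piece.
0–4 s: |½(5 + 4)(4)| = 18 m
4–8 s: |½(4 + 5)(4)| = 18 m
8–14 s: v = 0 at t = 13 s; triangle areas 12.5 + 0.5 = 13 m
Total distance = 49 m

49 m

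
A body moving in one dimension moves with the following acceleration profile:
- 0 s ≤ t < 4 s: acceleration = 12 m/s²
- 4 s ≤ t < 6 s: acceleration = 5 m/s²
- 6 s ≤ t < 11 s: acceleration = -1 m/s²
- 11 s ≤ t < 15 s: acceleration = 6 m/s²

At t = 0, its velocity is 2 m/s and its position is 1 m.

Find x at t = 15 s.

On each constant-a segment, Δv = aΔt and Δx = v₀Δt + ½aΔt²; chain segment to segment.
0–4 s: v starts 2 m/s; Δx = 2·4 + ½·12·4² = 104 m; v ends 50 m/s.
4–6 s: v starts 50 m/s; Δx = 50·2 + ½·5·2² = 110 m; v ends 60 m/s.
6–11 s: v starts 60 m/s; Δx = 60·5 + ½·-1·5² = 287.5 m; v ends 55 m/s.
11–15 s: v starts 55 m/s; Δx = 55·4 + ½·6·4² = 268 m; v ends 79 m/s.
x(15) = 1 + Σ Δx = 770.5 m.

770.5 m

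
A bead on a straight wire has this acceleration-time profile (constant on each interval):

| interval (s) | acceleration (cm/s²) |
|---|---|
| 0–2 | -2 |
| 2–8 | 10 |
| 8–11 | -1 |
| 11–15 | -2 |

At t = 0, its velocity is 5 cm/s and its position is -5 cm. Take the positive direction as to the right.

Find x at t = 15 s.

581.5 cm

On each constant-a segment, Δv = aΔt and Δx = v₀Δt + ½aΔt²; chain segment to segment.
0–2 s: v starts 5 cm/s; Δx = 5·2 + ½·-2·2² = 6 cm; v ends 1 cm/s.
2–8 s: v starts 1 cm/s; Δx = 1·6 + ½·10·6² = 186 cm; v ends 61 cm/s.
8–11 s: v starts 61 cm/s; Δx = 61·3 + ½·-1·3² = 178.5 cm; v ends 58 cm/s.
11–15 s: v starts 58 cm/s; Δx = 58·4 + ½·-2·4² = 216 cm; v ends 50 cm/s.
x(15) = -5 + Σ Δx = 581.5 cm.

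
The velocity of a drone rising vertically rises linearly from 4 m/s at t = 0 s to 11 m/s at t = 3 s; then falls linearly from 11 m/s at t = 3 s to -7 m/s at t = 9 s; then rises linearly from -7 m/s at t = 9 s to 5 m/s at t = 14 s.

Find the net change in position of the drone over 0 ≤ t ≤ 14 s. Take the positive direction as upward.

29.5 m

Displacement is the signed area under the v-t curve.
0–3 s: ½(4 + 11)(3) = 22.5 m
3–9 s: ½(11 + -7)(6) = 12 m
9–14 s: ½(-7 + 5)(5) = -5 m
Net displacement = 29.5 m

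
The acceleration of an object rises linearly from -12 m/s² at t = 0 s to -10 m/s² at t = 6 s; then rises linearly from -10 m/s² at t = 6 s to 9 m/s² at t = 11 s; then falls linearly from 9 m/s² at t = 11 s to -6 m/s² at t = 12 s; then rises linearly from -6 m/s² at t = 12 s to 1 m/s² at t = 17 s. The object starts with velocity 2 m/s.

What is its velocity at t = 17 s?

Δv equals the area under the a-t graph; then v = v₀ + Δv.
0–6 s: ½(-12 + -10)(6) = -66 m/s
6–11 s: ½(-10 + 9)(5) = -2.5 m/s
11–12 s: ½(9 + -6)(1) = 1.5 m/s
12–17 s: ½(-6 + 1)(5) = -12.5 m/s
Δv = -79.5 m/s, so v(17) = 2 + (-79.5) = -77.5 m/s.

-77.5 m/s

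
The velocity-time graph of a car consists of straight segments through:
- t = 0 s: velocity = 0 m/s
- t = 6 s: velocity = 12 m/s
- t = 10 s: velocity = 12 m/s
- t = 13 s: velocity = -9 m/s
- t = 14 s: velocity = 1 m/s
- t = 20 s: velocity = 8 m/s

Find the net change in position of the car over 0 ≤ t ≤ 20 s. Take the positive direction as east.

Net displacement equals the area under the velocity-time graph (areas below the axis count negative).
0–6 s: ½(0 + 12)(6) = 36 m
6–10 s: 12 × 4 = 48 m
10–13 s: ½(12 + -9)(3) = 4.5 m
13–14 s: ½(-9 + 1)(1) = -4 m
14–20 s: ½(1 + 8)(6) = 27 m
Net displacement = 111.5 m

111.5 m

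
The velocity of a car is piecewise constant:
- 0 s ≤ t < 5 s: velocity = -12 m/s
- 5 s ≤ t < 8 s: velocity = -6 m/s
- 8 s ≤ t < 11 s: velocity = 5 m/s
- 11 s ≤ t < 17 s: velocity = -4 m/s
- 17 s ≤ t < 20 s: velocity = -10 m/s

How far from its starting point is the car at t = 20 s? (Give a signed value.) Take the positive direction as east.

Displacement is the signed area under the v-t curve.
0–5 s: -12 × 5 = -60 m
5–8 s: -6 × 3 = -18 m
8–11 s: 5 × 3 = 15 m
11–17 s: -4 × 6 = -24 m
17–20 s: -10 × 3 = -30 m
Net displacement = -117 m

-117 m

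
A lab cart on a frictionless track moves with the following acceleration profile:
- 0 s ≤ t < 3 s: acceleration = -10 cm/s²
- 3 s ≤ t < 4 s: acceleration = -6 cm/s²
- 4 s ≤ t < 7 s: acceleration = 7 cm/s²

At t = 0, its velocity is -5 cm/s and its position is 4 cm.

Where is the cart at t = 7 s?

-185.5 cm

On each constant-a segment, Δv = aΔt and Δx = v₀Δt + ½aΔt²; chain segment to segment.
0–3 s: v starts -5 cm/s; Δx = -5·3 + ½·-10·3² = -60 cm; v ends -35 cm/s.
3–4 s: v starts -35 cm/s; Δx = -35·1 + ½·-6·1² = -38 cm; v ends -41 cm/s.
4–7 s: v starts -41 cm/s; Δx = -41·3 + ½·7·3² = -91.5 cm; v ends -20 cm/s.
x(7) = 4 + Σ Δx = -185.5 cm.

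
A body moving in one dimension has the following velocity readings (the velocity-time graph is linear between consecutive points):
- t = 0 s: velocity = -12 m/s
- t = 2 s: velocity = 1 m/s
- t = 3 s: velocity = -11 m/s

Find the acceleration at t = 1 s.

Acceleration is the slope of the v-t graph on 0–2 s: (1 − -12)/(2 − 0) = 6.5 m/s².

6.5 m/s²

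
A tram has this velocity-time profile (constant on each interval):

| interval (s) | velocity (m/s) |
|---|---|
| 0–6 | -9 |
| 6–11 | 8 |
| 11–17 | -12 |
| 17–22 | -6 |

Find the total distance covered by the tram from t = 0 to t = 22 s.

Distance (not displacement) is the total path length: add the absolute areas under v-t.
0–6 s: |-9| × 6 = 54 m
6–11 s: |8| × 5 = 40 m
11–17 s: |-12| × 6 = 72 m
17–22 s: |-6| × 5 = 30 m
Total distance = 196 m

196 m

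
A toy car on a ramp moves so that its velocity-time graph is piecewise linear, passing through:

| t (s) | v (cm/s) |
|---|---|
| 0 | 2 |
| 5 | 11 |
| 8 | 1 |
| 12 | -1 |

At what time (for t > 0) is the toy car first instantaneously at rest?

v changes sign on 8–12 s (from 1 to -1); the graph is linear there, so v = 0 at t = 8 + (-1)·(12 − 8)/(-1 − 1) = 10 s.

t = 10 s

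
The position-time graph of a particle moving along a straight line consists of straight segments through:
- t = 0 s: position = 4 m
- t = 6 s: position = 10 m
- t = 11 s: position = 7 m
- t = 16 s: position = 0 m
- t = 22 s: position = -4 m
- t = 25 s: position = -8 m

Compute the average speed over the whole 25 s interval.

0.96 m/s

Average speed = (total path length)/(elapsed time); on a piecewise-linear x-t graph the path length is Σ|Δx|.
0–6 s: |Δx| = |10 − 4| = 6 m
6–11 s: |Δx| = |7 − 10| = 3 m
11–16 s: |Δx| = |0 − 7| = 7 m
16–22 s: |Δx| = |-4 − 0| = 4 m
22–25 s: |Δx| = |-8 − -4| = 4 m
Total path = 24 m; average speed = 24/25 = 0.96 m/s.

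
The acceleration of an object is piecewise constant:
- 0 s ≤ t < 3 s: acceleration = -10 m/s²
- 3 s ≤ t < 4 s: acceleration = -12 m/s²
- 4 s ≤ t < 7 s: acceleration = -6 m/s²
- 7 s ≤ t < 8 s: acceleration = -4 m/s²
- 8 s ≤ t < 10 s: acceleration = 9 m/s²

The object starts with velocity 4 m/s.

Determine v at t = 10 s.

-42 m/s

Δv equals the area under the a-t graph; then v = v₀ + Δv.
0–3 s: -10 × 3 = -30 m/s
3–4 s: -12 × 1 = -12 m/s
4–7 s: -6 × 3 = -18 m/s
7–8 s: -4 × 1 = -4 m/s
8–10 s: 9 × 2 = 18 m/s
Δv = -46 m/s, so v(10) = 4 + (-46) = -42 m/s.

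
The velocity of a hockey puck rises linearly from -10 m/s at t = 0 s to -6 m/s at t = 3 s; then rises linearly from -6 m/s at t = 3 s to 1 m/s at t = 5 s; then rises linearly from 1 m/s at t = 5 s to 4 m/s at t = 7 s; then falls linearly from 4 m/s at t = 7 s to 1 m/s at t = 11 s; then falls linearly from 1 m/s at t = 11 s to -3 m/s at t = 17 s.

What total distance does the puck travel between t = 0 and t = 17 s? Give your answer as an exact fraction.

725/14 m

Distance (not displacement) is the total path length: add the absolute areas under v-t.
0–3 s: |½(-10 + -6)(3)| = 24 m
3–5 s: v = 0 at t = 33/7 s; triangle areas 36/7 + 1/7 = 37/7 m
5–7 s: |½(1 + 4)(2)| = 5 m
7–11 s: |½(4 + 1)(4)| = 10 m
11–17 s: v = 0 at t = 12.5 s; triangle areas 0.75 + 6.75 = 7.5 m
Total distance = 725/14 m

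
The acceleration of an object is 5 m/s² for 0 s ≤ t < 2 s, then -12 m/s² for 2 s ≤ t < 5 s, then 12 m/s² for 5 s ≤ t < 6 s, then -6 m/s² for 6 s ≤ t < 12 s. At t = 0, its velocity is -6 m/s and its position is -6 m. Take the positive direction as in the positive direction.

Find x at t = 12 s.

On each constant-a segment, Δv = aΔt and Δx = v₀Δt + ½aΔt²; chain segment to segment.
0–2 s: v starts -6 m/s; Δx = -6·2 + ½·5·2² = -2 m; v ends 4 m/s.
2–5 s: v starts 4 m/s; Δx = 4·3 + ½·-12·3² = -42 m; v ends -32 m/s.
5–6 s: v starts -32 m/s; Δx = -32·1 + ½·12·1² = -26 m; v ends -20 m/s.
6–12 s: v starts -20 m/s; Δx = -20·6 + ½·-6·6² = -228 m; v ends -56 m/s.
x(12) = -6 + Σ Δx = -304 m.

-304 m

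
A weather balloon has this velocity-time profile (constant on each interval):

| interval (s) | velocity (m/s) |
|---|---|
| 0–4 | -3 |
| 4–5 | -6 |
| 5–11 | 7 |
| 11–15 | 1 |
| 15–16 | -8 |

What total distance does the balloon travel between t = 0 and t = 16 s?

Distance (not displacement) is the total path length: add the absolute areas under v-t.
0–4 s: |-3| × 4 = 12 m
4–5 s: |-6| × 1 = 6 m
5–11 s: |7| × 6 = 42 m
11–15 s: |1| × 4 = 4 m
15–16 s: |-8| × 1 = 8 m
Total distance = 72 m

72 m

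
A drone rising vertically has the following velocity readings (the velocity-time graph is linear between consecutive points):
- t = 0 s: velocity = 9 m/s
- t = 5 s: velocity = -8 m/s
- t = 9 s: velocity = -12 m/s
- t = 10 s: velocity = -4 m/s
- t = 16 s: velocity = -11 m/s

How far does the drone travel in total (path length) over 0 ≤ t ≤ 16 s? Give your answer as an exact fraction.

3887/34 m

Distance (not displacement) is the total path length: add the absolute areas under v-t.
0–5 s: v = 0 at t = 45/17 s; triangle areas 405/34 + 160/17 = 725/34 m
5–9 s: |½(-8 + -12)(4)| = 40 m
9–10 s: |½(-12 + -4)(1)| = 8 m
10–16 s: |½(-4 + -11)(6)| = 45 m
Total distance = 3887/34 m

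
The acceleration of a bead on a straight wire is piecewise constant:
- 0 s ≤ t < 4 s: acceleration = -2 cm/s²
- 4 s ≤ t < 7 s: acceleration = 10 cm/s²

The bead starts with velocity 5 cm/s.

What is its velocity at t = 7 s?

Δv equals the area under the a-t graph; then v = v₀ + Δv.
0–4 s: -2 × 4 = -8 cm/s
4–7 s: 10 × 3 = 30 cm/s
Δv = 22 cm/s, so v(7) = 5 + (22) = 27 cm/s.

27 cm/s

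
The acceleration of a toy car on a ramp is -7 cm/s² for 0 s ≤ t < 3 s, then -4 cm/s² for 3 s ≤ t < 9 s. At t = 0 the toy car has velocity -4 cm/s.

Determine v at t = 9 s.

Δv equals the area under the a-t graph; then v = v₀ + Δv.
0–3 s: -7 × 3 = -21 cm/s
3–9 s: -4 × 6 = -24 cm/s
Δv = -45 cm/s, so v(9) = -4 + (-45) = -49 cm/s.

-49 cm/s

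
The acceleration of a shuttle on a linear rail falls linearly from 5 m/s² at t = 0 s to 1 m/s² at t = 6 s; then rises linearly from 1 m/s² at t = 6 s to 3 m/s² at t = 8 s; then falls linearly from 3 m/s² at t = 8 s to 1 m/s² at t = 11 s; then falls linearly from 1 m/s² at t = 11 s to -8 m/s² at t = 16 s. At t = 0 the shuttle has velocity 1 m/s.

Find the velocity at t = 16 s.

Δv equals the area under the a-t graph; then v = v₀ + Δv.
0–6 s: ½(5 + 1)(6) = 18 m/s
6–8 s: ½(1 + 3)(2) = 4 m/s
8–11 s: ½(3 + 1)(3) = 6 m/s
11–16 s: ½(1 + -8)(5) = -17.5 m/s
Δv = 10.5 m/s, so v(16) = 1 + (10.5) = 11.5 m/s.

11.5 m/s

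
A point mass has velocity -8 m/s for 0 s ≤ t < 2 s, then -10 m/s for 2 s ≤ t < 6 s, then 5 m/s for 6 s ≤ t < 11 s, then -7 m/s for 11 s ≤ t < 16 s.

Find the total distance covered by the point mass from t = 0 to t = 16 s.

116 m

Distance (not displacement) is the total path length: add the absolute areas under v-t.
0–2 s: |-8| × 2 = 16 m
2–6 s: |-10| × 4 = 40 m
6–11 s: |5| × 5 = 25 m
11–16 s: |-7| × 5 = 35 m
Total distance = 116 m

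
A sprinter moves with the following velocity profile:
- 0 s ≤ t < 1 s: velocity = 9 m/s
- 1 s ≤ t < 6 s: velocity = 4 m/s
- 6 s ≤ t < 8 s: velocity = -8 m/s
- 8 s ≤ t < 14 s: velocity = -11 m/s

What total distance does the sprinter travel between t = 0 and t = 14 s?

111 m

Total distance travelled is ∫|v| dt — sum the magnitudes of each area piece.
0–1 s: |9| × 1 = 9 m
1–6 s: |4| × 5 = 20 m
6–8 s: |-8| × 2 = 16 m
8–14 s: |-11| × 6 = 66 m
Total distance = 111 m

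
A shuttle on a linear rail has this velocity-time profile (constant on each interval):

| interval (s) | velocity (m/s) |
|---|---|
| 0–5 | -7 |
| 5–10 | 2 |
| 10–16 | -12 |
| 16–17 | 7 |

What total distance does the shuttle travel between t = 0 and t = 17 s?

Total distance travelled is ∫|v| dt — sum the magnitudes of each area piece.
0–5 s: |-7| × 5 = 35 m
5–10 s: |2| × 5 = 10 m
10–16 s: |-12| × 6 = 72 m
16–17 s: |7| × 1 = 7 m
Total distance = 124 m

124 m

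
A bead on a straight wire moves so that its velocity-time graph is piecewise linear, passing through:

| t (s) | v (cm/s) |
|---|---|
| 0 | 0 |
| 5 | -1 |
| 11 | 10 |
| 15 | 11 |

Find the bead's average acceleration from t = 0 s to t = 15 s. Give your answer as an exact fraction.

11/15 cm/s²

Average acceleration = Δv/Δt = (11 − 0)/(15 − 0) = 11/15 cm/s².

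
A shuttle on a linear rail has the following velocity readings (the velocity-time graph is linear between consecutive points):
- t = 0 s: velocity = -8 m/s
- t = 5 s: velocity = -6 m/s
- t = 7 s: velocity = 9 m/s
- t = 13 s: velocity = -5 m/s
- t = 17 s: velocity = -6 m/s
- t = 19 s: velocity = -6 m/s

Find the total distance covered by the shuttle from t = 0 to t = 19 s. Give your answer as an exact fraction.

3483/35 m

Total distance travelled is ∫|v| dt — sum the magnitudes of each area piece.
0–5 s: |½(-8 + -6)(5)| = 35 m
5–7 s: v = 0 at t = 5.8 s; triangle areas 2.4 + 5.4 = 7.8 m
7–13 s: v = 0 at t = 76/7 s; triangle areas 243/14 + 75/14 = 159/7 m
13–17 s: |½(-5 + -6)(4)| = 22 m
17–19 s: |-6| × 2 = 12 m
Total distance = 3483/35 m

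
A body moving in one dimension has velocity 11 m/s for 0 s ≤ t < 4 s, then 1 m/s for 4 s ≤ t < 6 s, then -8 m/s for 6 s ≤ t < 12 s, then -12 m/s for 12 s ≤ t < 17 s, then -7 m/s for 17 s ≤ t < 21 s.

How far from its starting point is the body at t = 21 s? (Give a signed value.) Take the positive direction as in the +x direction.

Displacement is the signed area under the v-t curve.
0–4 s: 11 × 4 = 44 m
4–6 s: 1 × 2 = 2 m
6–12 s: -8 × 6 = -48 m
12–17 s: -12 × 5 = -60 m
17–21 s: -7 × 4 = -28 m
Net displacement = -90 m

-90 m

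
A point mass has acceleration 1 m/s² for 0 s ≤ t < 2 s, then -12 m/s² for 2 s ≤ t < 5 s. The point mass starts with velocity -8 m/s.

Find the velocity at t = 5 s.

-42 m/s

Δv equals the area under the a-t graph; then v = v₀ + Δv.
0–2 s: 1 × 2 = 2 m/s
2–5 s: -12 × 3 = -36 m/s
Δv = -34 m/s, so v(5) = -8 + (-34) = -42 m/s.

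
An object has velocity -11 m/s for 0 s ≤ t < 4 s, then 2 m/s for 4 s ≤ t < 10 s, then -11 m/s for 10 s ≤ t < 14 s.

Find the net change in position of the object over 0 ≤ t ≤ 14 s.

Net displacement equals the area under the velocity-time graph (areas below the axis count negative).
0–4 s: -11 × 4 = -44 m
4–10 s: 2 × 6 = 12 m
10–14 s: -11 × 4 = -44 m
Net displacement = -76 m

-76 m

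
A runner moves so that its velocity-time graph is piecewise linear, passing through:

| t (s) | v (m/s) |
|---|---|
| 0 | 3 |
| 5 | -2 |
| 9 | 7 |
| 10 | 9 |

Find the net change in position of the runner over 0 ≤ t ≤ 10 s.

20.5 m

Net displacement equals the area under the velocity-time graph (areas below the axis count negative).
0–5 s: ½(3 + -2)(5) = 2.5 m
5–9 s: ½(-2 + 7)(4) = 10 m
9–10 s: ½(7 + 9)(1) = 8 m
Net displacement = 20.5 m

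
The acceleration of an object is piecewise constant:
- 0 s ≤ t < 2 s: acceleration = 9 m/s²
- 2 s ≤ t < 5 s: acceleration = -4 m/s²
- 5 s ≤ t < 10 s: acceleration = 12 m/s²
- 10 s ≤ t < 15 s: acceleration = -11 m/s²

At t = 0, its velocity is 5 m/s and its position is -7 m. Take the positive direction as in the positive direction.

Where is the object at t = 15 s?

On each constant-a segment, Δv = aΔt and Δx = v₀Δt + ½aΔt²; chain segment to segment.
0–2 s: v starts 5 m/s; Δx = 5·2 + ½·9·2² = 28 m; v ends 23 m/s.
2–5 s: v starts 23 m/s; Δx = 23·3 + ½·-4·3² = 51 m; v ends 11 m/s.
5–10 s: v starts 11 m/s; Δx = 11·5 + ½·12·5² = 205 m; v ends 71 m/s.
10–15 s: v starts 71 m/s; Δx = 71·5 + ½·-11·5² = 217.5 m; v ends 16 m/s.
x(15) = -7 + Σ Δx = 494.5 m.

494.5 m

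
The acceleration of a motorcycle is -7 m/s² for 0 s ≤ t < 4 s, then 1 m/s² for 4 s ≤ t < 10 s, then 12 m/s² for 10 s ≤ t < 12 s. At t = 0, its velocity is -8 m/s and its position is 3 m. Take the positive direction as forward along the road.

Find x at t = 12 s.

On each constant-a segment, Δv = aΔt and Δx = v₀Δt + ½aΔt²; chain segment to segment.
0–4 s: v starts -8 m/s; Δx = -8·4 + ½·-7·4² = -88 m; v ends -36 m/s.
4–10 s: v starts -36 m/s; Δx = -36·6 + ½·1·6² = -198 m; v ends -30 m/s.
10–12 s: v starts -30 m/s; Δx = -30·2 + ½·12·2² = -36 m; v ends -6 m/s.
x(12) = 3 + Σ Δx = -319 m.

-319 m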